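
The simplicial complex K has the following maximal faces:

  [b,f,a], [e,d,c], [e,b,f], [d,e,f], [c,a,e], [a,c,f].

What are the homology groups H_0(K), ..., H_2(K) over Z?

Fix the vertex order a < b < c < d < e < f and write every simplex with vertices in increasing order. Then dim K = 2 and the simplices of K are:

  0-simplices (6): a, b, c, d, e, f
  1-simplices (12): ab, ac, ae, af, be, bf, cd, ce, cf, de, df, ef
  2-simplices (6): abf, ace, acf, bef, cde, def

Hence C_0 ≅ Z^6, C_1 ≅ Z^12, C_2 ≅ Z^6.

Boundary ∂_1: C_1 → C_0 is given by ∂[p,q] = [q] − [p].
The 6×12 boundary matrix has rank 5 and Smith normal form diag(1,1,1,1,1).

∂_2: C_2 → C_1 maps a triangle to the signed sum of its edges. For instance
  ∂cde = de − ce + cd,
  ∂bef = ef − bf + be.
The 12×6 boundary matrix has rank 6 and Smith normal form diag(1,1,1,1,1,1).

Computing H_k = (kernel of ∂_k) / (image of ∂_{k+1}):

  H_0: rank C_0 − rank ∂_1 = 6 − 5 = 1, and the invariant factors of ∂_1 are all 1, so H_0 = Z.
  H_1: rank ker ∂_1 − rank ∂_2 = (12 − 5) − 6 = 1, and the invariant factors of ∂_2 are all 1, so H_1 = Z.
  H_2: rank ker ∂_2 − rank ∂_3 = (6 − 6) − 0 = 0, and there is no ∂_3, so H_2 = 0.

As a check, the Euler characteristic is 6 − 12 + 6 = 0, which agrees with 1 − 1 + 0 = 0.
(K is a triangulation of the cylinder S^1 x I.)

H_0 = Z,  H_1 = Z,  H_2 = 0.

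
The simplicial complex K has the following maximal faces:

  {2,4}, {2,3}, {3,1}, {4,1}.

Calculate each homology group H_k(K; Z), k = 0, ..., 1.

Fix the vertex order 1 < 2 < 3 < 4 and write every simplex with vertices in increasing order. Then dim K = 1 and the simplices of K are:

  0-simplices (4): [1], [2], [3], [4]
  1-simplices (4): [1,3], [1,4], [2,3], [2,4]

giving chain groups C_0 ≅ Z^4, C_1 ≅ Z^4.

The boundary map ∂_1: C_1 → C_0 maps an edge to its endpoints' difference, ∂[p,q] = q − p. For instance
  ∂[1,3] = [3] − [1].
This gives a 4×4 integer matrix of rank 3; reducing to Smith normal form yields diagonal entries (1,1,1).

Now H_k = ker ∂_k / im ∂_{k+1}, so:

  H_0: rank C_0 − rank ∂_1 = 4 − 3 = 1, and the invariant factors of ∂_1 are all 1, so H_0 ≅ Z.
  H_1: rank ker ∂_1 − rank ∂_2 = (4 − 3) − 0 = 1, and there is no ∂_2, so H_1 ≅ Z.

As a check, the Euler characteristic is 4 − 4 = 0, which agrees with 1 − 1 = 0.

H_0 ≅ Z,  H_1 ≅ Z.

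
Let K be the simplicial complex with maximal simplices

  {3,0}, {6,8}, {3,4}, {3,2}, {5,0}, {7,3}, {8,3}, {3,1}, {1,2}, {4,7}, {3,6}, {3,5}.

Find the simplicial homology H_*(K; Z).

Take the total order 0 < 1 < 2 < 3 < 4 < 5 < 6 < 7 < 8 on the vertex set. Then K (dimension 1) consists of the simplices:

  0-simplices (9): [0], [1], [2], [3], [4], [5], [6], [7], [8]
  1-simplices (12): [0,3], [0,5], [1,2], [1,3], [2,3], [3,4], [3,5], [3,6], [3,7], [3,8], [4,7], [6,8]

giving chain groups C_0 ≅ Z^9, C_1 ≅ Z^12.

Boundary ∂_1: C_1 → C_0 maps an edge to its endpoints' difference, ∂[p,q] = q − p. For instance
  ∂[3,8] = [8] − [3].
The resulting 9×12 matrix has rank 8, and its Smith normal form has invariant factors (1,1,1,1,1,1,1,1).

Computing H_k = (kernel of ∂_k) / (image of ∂_{k+1}):

  H_0: rank C_0 − rank ∂_1 = 9 − 8 = 1, and the invariant factors of ∂_1 are all 1, so H_0 = Z.
  H_1: rank ker ∂_1 − rank ∂_2 = (12 − 8) − 0 = 4, and there is no ∂_2, so H_1 = Z^4.

(K is a triangulation of a wedge of 4 circles.)

H_0 = Z,  H_1 = Z^4.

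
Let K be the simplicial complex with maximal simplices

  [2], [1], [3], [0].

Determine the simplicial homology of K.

H_0 ≅ Z^4.

We work with the vertex ordering 0 < 1 < 2 < 3. The simplices of K, each written with vertices in increasing order, are:

  0-simplices (4): [0], [1], [2], [3]

so the chain groups are C_0 ≅ Z^4.

Reading off H_k = ker ∂_k / im ∂_{k+1}:

  H_0: rank C_0 − rank ∂_1 = 4 − 0 = 4, and there is no ∂_1, so H_0 ≅ Z^4.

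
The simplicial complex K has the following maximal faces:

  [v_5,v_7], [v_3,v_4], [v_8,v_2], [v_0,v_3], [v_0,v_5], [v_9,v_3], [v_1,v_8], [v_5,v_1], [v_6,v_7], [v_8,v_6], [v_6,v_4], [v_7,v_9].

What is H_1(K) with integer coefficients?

H_1 ≅ Z^3.

Fix the vertex order v_0 < v_1 < v_2 < v_3 < v_4 < v_5 < v_6 < v_7 < v_8 < v_9 and write every simplex with vertices in increasing order. Then dim K = 1 and the simplices of K are:

  0-simplices (10): [v_0], [v_1], [v_2], [v_3], [v_4], [v_5], [v_6], [v_7], [v_8], [v_9]
  1-simplices (12): [v_0,v_3], [v_0,v_5], [v_1,v_5], [v_1,v_8], [v_2,v_8], [v_3,v_4], [v_3,v_9], [v_4,v_6], [v_5,v_7], [v_6,v_7], [v_6,v_8], [v_7,v_9]

Hence C_0 ≅ Z^10, C_1 ≅ Z^12.

∂_1: C_1 → C_0 maps an edge to its endpoints' difference, ∂[p,q] = q − p. For instance
  ∂[v_3,v_9] = [v_9] − [v_3].
The 10×12 boundary matrix has rank 9 and Smith normal form diag(1,1,1,1,1,1,1,1,1).

From H_k ≅ ker(∂_k) / im(∂_{k+1}) we obtain:

  H_1: rank ker ∂_1 − rank ∂_2 = (12 − 9) − 0 = 3, and there is no ∂_2, so H_1 ≅ Z^3.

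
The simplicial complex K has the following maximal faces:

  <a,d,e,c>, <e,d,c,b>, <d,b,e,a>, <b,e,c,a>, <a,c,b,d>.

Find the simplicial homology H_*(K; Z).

Fix the vertex order a < b < c < d < e and write every simplex with vertices in increasing order. Then dim K = 3 and the simplices of K are:

  0-simplices (5): a, b, c, d, e
  1-simplices (10): ab, ac, ad, ae, bc, bd, be, cd, ce, de
  2-simplices (10): abc, abd, abe, acd, ace, ade, bcd, bce, bde, cde
  3-simplices (5): abcd, abce, abde, acde, bcde

giving chain groups C_0 ≅ Z^5, C_1 ≅ Z^10, C_2 ≅ Z^10, C_3 ≅ Z^5.

The boundary map ∂_1: C_1 → C_0 maps an edge to its endpoints' difference, ∂[p,q] = q − p. For instance
  ∂ac = c − a.
The resulting 5×10 matrix has rank 4, and its Smith normal form has invariant factors (1,1,1,1).

∂_2: C_2 → C_1 sends each 2-simplex [p,q,r] to [q,r] − [p,r] + [p,q]. For instance
  ∂bce = ce − be + bc,
  ∂bde = de − be + bd.
The 10×10 boundary matrix has rank 6 and Smith normal form diag(1,1,1,1,1,1).

∂_3: C_3 → C_2 sends each 3-simplex σ to the alternating sum Σ_i (−1)^i (σ with its i-th vertex removed). For instance
  ∂bcde = cde − bde + bce − bcd,
  ∂abcd = bcd − acd + abd − abc.
This gives a 10×5 integer matrix of rank 4; reducing to Smith normal form yields diagonal entries (1,1,1,1).

From H_k ≅ ker(∂_k) / im(∂_{k+1}) we obtain:

  H_0: rank C_0 − rank ∂_1 = 5 − 4 = 1, and the invariant factors of ∂_1 are all 1, so H_0 = Z.
  H_1: rank ker ∂_1 − rank ∂_2 = (10 − 4) − 6 = 0, and the invariant factors of ∂_2 are all 1, so H_1 = 0.
  H_2: rank ker ∂_2 − rank ∂_3 = (10 − 6) − 4 = 0, and the invariant factors of ∂_3 are all 1, so H_2 = 0.
  H_3: rank ker ∂_3 − rank ∂_4 = (5 − 4) − 0 = 1, and there is no ∂_4, so H_3 = Z.

As a check, the Euler characteristic is 5 − 10 + 10 − 5 = 0, which agrees with 1 − 0 + 0 − 1 = 0.
(K is a triangulation of the 3-sphere S^3.)

H_0 ≅ Z,  H_1 = 0,  H_2 = 0,  H_3 ≅ Z.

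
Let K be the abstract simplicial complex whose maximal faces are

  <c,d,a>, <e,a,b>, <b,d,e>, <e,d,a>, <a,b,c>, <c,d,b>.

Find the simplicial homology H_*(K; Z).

H_0 ≅ Z,  H_1 = 0,  H_2 ≅ Z.

Take the total order a < b < c < d < e on the vertex set. Then K (dimension 2) consists of the simplices:

  0-simplices (5): a, b, c, d, e
  1-simplices (9): ab, ac, ad, ae, bc, bd, be, cd, de
  2-simplices (6): abc, abe, acd, ade, bcd, bde

so the chain groups are C_0 ≅ Z^5, C_1 ≅ Z^9, C_2 ≅ Z^6.

∂_1: C_1 → C_0 maps an edge to its endpoints' difference, ∂[p,q] = q − p. For instance
  ∂bc = c − b.
The 5×9 boundary matrix has rank 4 and Smith normal form diag(1,1,1,1).

Boundary ∂_2: C_2 → C_1 acts by ∂[p,q,r] = [q,r] − [p,r] + [p,q]. For instance
  ∂bde = de − be + bd,
  ∂abe = be − ae + ab.
As a 9×6 matrix over Z this has rank 5, with invariant factors (1,1,1,1,1).

Now H_k = ker ∂_k / im ∂_{k+1}, so:

  H_0: rank C_0 − rank ∂_1 = 5 − 4 = 1, and the invariant factors of ∂_1 are all 1, so H_0 ≅ Z.
  H_1: rank ker ∂_1 − rank ∂_2 = (9 − 4) − 5 = 0, and the invariant factors of ∂_2 are all 1, so H_1 ≅ 0.
  H_2: rank ker ∂_2 − rank ∂_3 = (6 − 5) − 0 = 1, and there is no ∂_3, so H_2 ≅ Z.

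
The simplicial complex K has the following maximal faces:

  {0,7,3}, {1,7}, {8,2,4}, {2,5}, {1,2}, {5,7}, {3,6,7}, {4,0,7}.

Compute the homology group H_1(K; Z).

Take the total order 0 < 1 < 2 < 3 < 4 < 5 < 6 < 7 < 8 on the vertex set. Then K (dimension 2) consists of the simplices:

  0-simplices (9): [0], [1], [2], [3], [4], [5], [6], [7], [8]
  1-simplices (14): [0,3], [0,4], [0,7], [1,2], [1,7], [2,4], [2,5], [2,8], [3,6], [3,7], [4,7], [4,8], [5,7], [6,7]
  2-simplices (4): [0,3,7], [0,4,7], [2,4,8], [3,6,7]

giving chain groups C_0 ≅ Z^9, C_1 ≅ Z^14, C_2 ≅ Z^4.

The boundary map ∂_1: C_1 → C_0 sends each edge [p,q] (with p < q) to q − p. For instance
  ∂[5,7] = [7] − [5].
The 9×14 boundary matrix has rank 8 and Smith normal form diag(1,1,1,1,1,1,1,1).

The boundary map ∂_2: C_2 → C_1 maps a triangle to the signed sum of its edges. For instance
  ∂[3,6,7] = [6,7] − [3,7] + [3,6],
  ∂[2,4,8] = [4,8] − [2,8] + [2,4].
This gives a 14×4 integer matrix of rank 4; reducing to Smith normal form yields diagonal entries (1,1,1,1).

Computing H_k = (kernel of ∂_k) / (image of ∂_{k+1}):

  H_1: rank ker ∂_1 − rank ∂_2 = (14 − 8) − 4 = 2, and the invariant factors of ∂_2 are all 1, so H_1 ≅ Z^2.

H_1 = Z^2.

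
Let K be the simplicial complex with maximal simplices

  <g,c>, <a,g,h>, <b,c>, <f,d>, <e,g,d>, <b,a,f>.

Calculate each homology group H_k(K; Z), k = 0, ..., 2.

K has 8 vertices, 12 edges, 3 triangles.
rank ∂_0 = 0, rank ∂_1 = 7 ⇒ b_0 = 8 − 0 − 7 = 1; all invariant factors of ∂_1 are 1 so no torsion. So H_0 ≅ Z.
rank ∂_1 = 7, rank ∂_2 = 3 ⇒ b_1 = 12 − 7 − 3 = 2; all invariant factors of ∂_2 are 1 so no torsion. So H_1 ≅ Z^2.
rank ∂_2 = 3, rank ∂_3 = 0 ⇒ b_2 = 3 − 3 − 0 = 0. So H_2 ≅ 0.

H_0 = Z,  H_1 = Z^2,  H_2 = 0.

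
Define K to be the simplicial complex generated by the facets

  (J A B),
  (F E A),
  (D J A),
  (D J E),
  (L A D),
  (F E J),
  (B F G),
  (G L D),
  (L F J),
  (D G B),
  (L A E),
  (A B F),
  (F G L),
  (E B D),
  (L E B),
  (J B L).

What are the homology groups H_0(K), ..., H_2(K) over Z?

H_0 ≅ Z,  H_1 ≅ Z^2,  H_2 ≅ Z.

Fix the vertex order A < B < D < E < F < G < J < L and write every simplex with vertices in increasing order. Then dim K = 2 and the simplices of K are:

  0-simplices (8): A, B, D, E, F, G, J, L
  1-simplices (24): AB, AD, AE, AF, AJ, AL, BD, BE, BF, BG, BJ, BL, DE, DG, DJ, DL, EF, EJ, EL, FG, FJ, FL, GL, JL
  2-simplices (16): ABF, ABJ, ADJ, ADL, AEF, AEL, BDE, BDG, BEL, BFG, BJL, DEJ, DGL, EFJ, FGL, FJL

Hence C_0 ≅ Z^8, C_1 ≅ Z^24, C_2 ≅ Z^16.

∂_1: C_1 → C_0 is given by ∂[p,q] = [q] − [p]. For instance
  ∂BG = G − B.
The resulting 8×24 matrix has rank 7, and its Smith normal form has invariant factors (1,1,1,1,1,1,1).

Boundary ∂_2: C_2 → C_1 maps a triangle to the signed sum of its edges. For instance
  ∂FJL = JL − FL + FJ,
  ∂EFJ = FJ − EJ + EF.
As a 24×16 matrix over Z this has rank 15, with invariant factors (1,1,1,1,1,1,1,1,1,1,1,1,1,1,1).

Computing H_k = (kernel of ∂_k) / (image of ∂_{k+1}):

  H_0: rank C_0 − rank ∂_1 = 8 − 7 = 1, and the invariant factors of ∂_1 are all 1, so H_0 = Z.
  H_1: rank ker ∂_1 − rank ∂_2 = (24 − 7) − 15 = 2, and the invariant factors of ∂_2 are all 1, so H_1 = Z^2.
  H_2: rank ker ∂_2 − rank ∂_3 = (16 − 15) − 0 = 1, and there is no ∂_3, so H_2 = Z.

As a check, the Euler characteristic is 8 − 24 + 16 = 0, which agrees with 1 − 2 + 1 = 0.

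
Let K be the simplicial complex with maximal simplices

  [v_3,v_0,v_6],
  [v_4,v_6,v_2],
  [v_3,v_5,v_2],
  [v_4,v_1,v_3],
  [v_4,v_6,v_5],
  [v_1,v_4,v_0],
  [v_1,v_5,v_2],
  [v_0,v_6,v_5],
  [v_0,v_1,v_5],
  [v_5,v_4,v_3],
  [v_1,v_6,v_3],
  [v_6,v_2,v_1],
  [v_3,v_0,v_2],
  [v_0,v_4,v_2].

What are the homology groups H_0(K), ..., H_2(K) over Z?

H_0 = Z,  H_1 = Z^2,  H_2 = Z.

Order the vertices as v_0 < v_1 < v_2 < v_3 < v_4 < v_5 < v_6. Listing each simplex with vertices in this order, K has dimension 2 with simplices:

  0-simplices (7): [v_0], [v_1], [v_2], [v_3], [v_4], [v_5], [v_6]
  1-simplices (21): (21 of them)
  2-simplices (14): (14 of them)

Hence C_0 ≅ Z^7, C_1 ≅ Z^21, C_2 ≅ Z^14.

The boundary map ∂_1: C_1 → C_0 maps an edge to its endpoints' difference, ∂[p,q] = q − p.
The resulting 7×21 matrix has rank 6, and its Smith normal form has invariant factors (1,1,1,1,1,1).

Boundary ∂_2: C_2 → C_1 acts by ∂[p,q,r] = [q,r] − [p,r] + [p,q]. For instance
  ∂[v_0,v_1,v_5] = [v_1,v_5] − [v_0,v_5] + [v_0,v_1],
  ∂[v_0,v_5,v_6] = [v_5,v_6] − [v_0,v_6] + [v_0,v_5].
This gives a 21×14 integer matrix of rank 13; reducing to Smith normal form yields diagonal entries (1,1,1,1,1,1,1,1,1,1,1,1,1).

Reading off H_k = ker ∂_k / im ∂_{k+1}:

  H_0: rank C_0 − rank ∂_1 = 7 − 6 = 1, and the invariant factors of ∂_1 are all 1, so H_0 = Z.
  H_1: rank ker ∂_1 − rank ∂_2 = (21 − 6) − 13 = 2, and the invariant factors of ∂_2 are all 1, so H_1 = Z^2.
  H_2: rank ker ∂_2 − rank ∂_3 = (14 − 13) − 0 = 1, and there is no ∂_3, so H_2 = Z.

(K is a triangulation of the torus T^2.)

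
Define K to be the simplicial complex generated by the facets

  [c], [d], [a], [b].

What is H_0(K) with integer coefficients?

H_0 = Z^4.

We work with the vertex ordering a < b < c < d. The simplices of K, each written with vertices in increasing order, are:

  0-simplices (4): a, b, c, d

so the chain groups are C_0 ≅ Z^4.

Now H_k = ker ∂_k / im ∂_{k+1}, so:

  H_0: rank C_0 − rank ∂_1 = 4 − 0 = 4, and there is no ∂_1, so H_0 ≅ Z^4.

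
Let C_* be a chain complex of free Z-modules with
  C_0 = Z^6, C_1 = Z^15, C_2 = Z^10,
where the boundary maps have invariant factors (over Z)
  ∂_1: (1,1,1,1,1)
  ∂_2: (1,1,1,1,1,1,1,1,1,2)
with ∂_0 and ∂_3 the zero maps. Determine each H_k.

H_0: b_0 = 6 − 0 − 5 = 1; torsion from ∂_1 factors > 1: none. So H_0 ≅ Z.
H_1: b_1 = 15 − 5 − 10 = 0; torsion from ∂_2 factors > 1: [2]. So H_1 ≅ Z/2.
H_2: b_2 = 10 − 10 − 0 = 0; torsion from ∂_3 factors > 1: none. So H_2 ≅ 0.

H_0 ≅ Z,  H_1 ≅ Z/2,  H_2 = 0.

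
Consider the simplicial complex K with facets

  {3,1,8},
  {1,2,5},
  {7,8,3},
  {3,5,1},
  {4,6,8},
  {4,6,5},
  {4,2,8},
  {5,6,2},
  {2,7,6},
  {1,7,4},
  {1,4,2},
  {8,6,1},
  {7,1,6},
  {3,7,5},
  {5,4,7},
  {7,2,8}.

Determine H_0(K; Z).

H_0 = Z.

Take the total order 1 < 2 < 3 < 4 < 5 < 6 < 7 < 8 on the vertex set. Then K (dimension 2) consists of the simplices:

  0-simplices (8): [1], [2], [3], [4], [5], [6], [7], [8]
  1-simplices (24): (24 of them)
  2-simplices (16): [1,2,4], [1,2,5], [1,3,5], [1,3,8], [1,4,7], [1,6,7], [1,6,8], [2,4,8], [2,5,6], [2,6,7], [2,7,8], [3,5,7], [3,7,8], [4,5,6], [4,5,7], [4,6,8]

giving chain groups C_0 ≅ Z^8, C_1 ≅ Z^24, C_2 ≅ Z^16.

Boundary ∂_1: C_1 → C_0 maps an edge to its endpoints' difference, ∂[p,q] = q − p. For instance
  ∂[4,7] = [7] − [4].
This gives a 8×24 integer matrix of rank 7; reducing to Smith normal form yields diagonal entries (1,1,1,1,1,1,1).

Boundary ∂_2: C_2 → C_1 sends each 2-simplex [p,q,r] to [q,r] − [p,r] + [p,q]. For instance
  ∂[4,5,7] = [5,7] − [4,7] + [4,5],
  ∂[2,5,6] = [5,6] − [2,6] + [2,5].
The resulting 24×16 matrix has rank 15, and its Smith normal form has invariant factors (1,1,1,1,1,1,1,1,1,1,1,1,1,1,1).

Now H_k = ker ∂_k / im ∂_{k+1}, so:

  H_0: rank C_0 − rank ∂_1 = 8 − 7 = 1, and the invariant factors of ∂_1 are all 1, so H_0 ≅ Z.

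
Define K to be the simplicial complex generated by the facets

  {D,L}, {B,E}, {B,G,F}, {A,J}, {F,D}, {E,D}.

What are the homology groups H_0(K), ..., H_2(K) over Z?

H_0 = Z^2,  H_1 = Z,  H_2 = 0.

Fix the vertex order A < B < D < E < F < G < J < L and write every simplex with vertices in increasing order. Then dim K = 2 and the simplices of K are:

  0-simplices (8): A, B, D, E, F, G, J, L
  1-simplices (8): AJ, BE, BF, BG, DE, DF, DL, FG
  2-simplices (1): BFG

giving chain groups C_0 ≅ Z^8, C_1 ≅ Z^8, C_2 ≅ Z^1.

∂_1: C_1 → C_0 maps an edge to its endpoints' difference, ∂[p,q] = q − p. For instance
  ∂DE = E − D.
The resulting 8×8 matrix has rank 6, and its Smith normal form has invariant factors (1,1,1,1,1,1).

The boundary map ∂_2: C_2 → C_1 sends each 2-simplex [p,q,r] to [q,r] − [p,r] + [p,q]. For instance
  ∂BFG = FG − BG + BF.
The 8×1 boundary matrix has rank 1 and Smith normal form diag(1).

Reading off H_k = ker ∂_k / im ∂_{k+1}:

  H_0: rank C_0 − rank ∂_1 = 8 − 6 = 2, and the invariant factors of ∂_1 are all 1, so H_0 ≅ Z^2.
  H_1: rank ker ∂_1 − rank ∂_2 = (8 − 6) − 1 = 1, and the invariant factors of ∂_2 are all 1, so H_1 ≅ Z.
  H_2: rank ker ∂_2 − rank ∂_3 = (1 − 1) − 0 = 0, and there is no ∂_3, so H_2 ≅ 0.

As a check, the Euler characteristic is 8 − 8 + 1 = 1, which agrees with 2 − 1 + 0 = 1.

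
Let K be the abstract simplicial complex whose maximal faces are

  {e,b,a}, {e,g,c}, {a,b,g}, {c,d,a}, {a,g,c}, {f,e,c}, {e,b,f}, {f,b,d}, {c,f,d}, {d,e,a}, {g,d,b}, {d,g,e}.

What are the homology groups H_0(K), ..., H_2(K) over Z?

Take the total order a < b < c < d < e < f < g on the vertex set. Then K (dimension 2) consists of the simplices:

  0-simplices (7): a, b, c, d, e, f, g
  1-simplices (18): ab, ac, ad, ae, ag, bd, be, bf, bg, cd, ce, cf, cg, de, df, dg, ef, eg
  2-simplices (12): abe, abg, acd, acg, ade, bdf, bdg, bef, cdf, cef, ceg, deg

so the chain groups are C_0 ≅ Z^7, C_1 ≅ Z^18, C_2 ≅ Z^12.

Boundary ∂_1: C_1 → C_0 maps an edge to its endpoints' difference, ∂[p,q] = q − p. For instance
  ∂bf = f − b.
The resulting 7×18 matrix has rank 6, and its Smith normal form has invariant factors (1,1,1,1,1,1).

∂_2: C_2 → C_1 sends each 2-simplex [p,q,r] to [q,r] − [p,r] + [p,q]. For instance
  ∂abe = be − ae + ab,
  ∂bdf = df − bf + bd.
The resulting 18×12 matrix has rank 12, and its Smith normal form has invariant factors (1,1,1,1,1,1,1,1,1,1,1,2).

Computing H_k = (kernel of ∂_k) / (image of ∂_{k+1}):

  H_0: rank C_0 − rank ∂_1 = 7 − 6 = 1, and the invariant factors of ∂_1 are all 1, so H_0 ≅ Z.
  H_1: rank ker ∂_1 − rank ∂_2 = (18 − 6) − 12 = 0, and ∂_2 has invariant factor 2 > 1, so H_1 ≅ Z/2.
  H_2: rank ker ∂_2 − rank ∂_3 = (12 − 12) − 0 = 0, and there is no ∂_3, so H_2 ≅ 0.

H_0 ≅ Z,  H_1 ≅ Z/2,  H_2 = 0.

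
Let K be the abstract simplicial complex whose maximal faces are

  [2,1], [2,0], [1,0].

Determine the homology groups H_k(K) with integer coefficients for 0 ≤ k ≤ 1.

H_0 = Z,  H_1 = Z.

Fix the vertex order 0 < 1 < 2 and write every simplex with vertices in increasing order. Then dim K = 1 and the simplices of K are:

  0-simplices (3): [0], [1], [2]
  1-simplices (3): [0,1], [0,2], [1,2]

giving chain groups C_0 ≅ Z^3, C_1 ≅ Z^3.

∂_1: C_1 → C_0 maps an edge to its endpoints' difference, ∂[p,q] = q − p. For instance
  ∂[0,2] = [2] − [0].
As a 3×3 matrix over Z this has rank 2, with invariant factors (1,1).

Computing H_k = (kernel of ∂_k) / (image of ∂_{k+1}):

  H_0: rank C_0 − rank ∂_1 = 3 − 2 = 1, and the invariant factors of ∂_1 are all 1, so H_0 ≅ Z.
  H_1: rank ker ∂_1 − rank ∂_2 = (3 − 2) − 0 = 1, and there is no ∂_2, so H_1 ≅ Z.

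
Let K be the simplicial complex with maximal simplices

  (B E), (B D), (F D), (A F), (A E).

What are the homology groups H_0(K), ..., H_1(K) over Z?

H_0 ≅ Z,  H_1 ≅ Z.

K has 5 vertices, 5 edges.
rank ∂_0 = 0, rank ∂_1 = 4 ⇒ b_0 = 5 − 0 − 4 = 1; all invariant factors of ∂_1 are 1 so no torsion. So H_0 ≅ Z.
rank ∂_1 = 4, rank ∂_2 = 0 ⇒ b_1 = 5 − 4 − 0 = 1. So H_1 ≅ Z.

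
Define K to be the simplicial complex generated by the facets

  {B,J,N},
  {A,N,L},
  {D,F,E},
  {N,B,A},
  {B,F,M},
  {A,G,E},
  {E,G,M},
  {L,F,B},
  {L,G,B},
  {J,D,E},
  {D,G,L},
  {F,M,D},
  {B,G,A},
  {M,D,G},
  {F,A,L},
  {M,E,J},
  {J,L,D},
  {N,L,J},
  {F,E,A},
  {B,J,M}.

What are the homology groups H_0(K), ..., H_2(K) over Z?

H_0 = Z,  H_1 = Z ⊕ Z_2,  H_2 = 0.

Fix the vertex order A < B < D < E < F < G < J < L < M < N and write every simplex with vertices in increasing order. Then dim K = 2 and the simplices of K are:

  0-simplices (10): A, B, D, E, F, G, J, L, M, N
  1-simplices (30): AB, AE, AF, AG, AL, AN, BF, BG, BJ, BL, BM, BN, DE, DF, DG, DJ, DL, DM, EF, EG, EJ, EM, FL, FM, GL, GM, JL, JM, JN, LN
  2-simplices (20): ABG, ABN, AEF, AEG, AFL, ALN, BFL, BFM, BGL, BJM, BJN, DEF, DEJ, DFM, DGL, DGM, DJL, EGM, EJM, JLN

Hence C_0 ≅ Z^10, C_1 ≅ Z^30, C_2 ≅ Z^20.

∂_1: C_1 → C_0 is given by ∂[p,q] = [q] − [p]. For instance
  ∂FL = L − F.
The resulting 10×30 matrix has rank 9, and its Smith normal form has invariant factors (1,1,1,1,1,1,1,1,1).

Boundary ∂_2: C_2 → C_1 acts by ∂[p,q,r] = [q,r] − [p,r] + [p,q]. For instance
  ∂DJL = JL − DL + DJ,
  ∂DFM = FM − DM + DF.
This gives a 30×20 integer matrix of rank 20; reducing to Smith normal form yields diagonal entries (1,1,1,1,1,1,1,1,1,1,1,1,1,1,1,1,1,1,1,2).

Computing H_k = (kernel of ∂_k) / (image of ∂_{k+1}):

  H_0: rank C_0 − rank ∂_1 = 10 − 9 = 1, and the invariant factors of ∂_1 are all 1, so H_0 = Z.
  H_1: rank ker ∂_1 − rank ∂_2 = (30 − 9) − 20 = 1, and ∂_2 has invariant factor 2 > 1, so H_1 = Z ⊕ Z_2.
  H_2: rank ker ∂_2 − rank ∂_3 = (20 − 20) − 0 = 0, and there is no ∂_3, so H_2 = 0.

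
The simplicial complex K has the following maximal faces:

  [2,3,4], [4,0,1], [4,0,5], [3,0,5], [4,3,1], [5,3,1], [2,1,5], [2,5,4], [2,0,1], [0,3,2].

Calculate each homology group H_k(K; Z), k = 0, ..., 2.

Take the total order 0 < 1 < 2 < 3 < 4 < 5 on the vertex set. Then K (dimension 2) consists of the simplices:

  0-simplices (6): [0], [1], [2], [3], [4], [5]
  1-simplices (15): [0,1], [0,2], [0,3], [0,4], [0,5], [1,2], [1,3], [1,4], [1,5], [2,3], [2,4], [2,5], [3,4], [3,5], [4,5]
  2-simplices (10): [0,1,2], [0,1,4], [0,2,3], [0,3,5], [0,4,5], [1,2,5], [1,3,4], [1,3,5], [2,3,4], [2,4,5]

Hence C_0 ≅ Z^6, C_1 ≅ Z^15, C_2 ≅ Z^10.

The boundary map ∂_1: C_1 → C_0 sends each edge [p,q] (with p < q) to q − p. For instance
  ∂[4,5] = [5] − [4].
This gives a 6×15 integer matrix of rank 5; reducing to Smith normal form yields diagonal entries (1,1,1,1,1).

∂_2: C_2 → C_1 sends each 2-simplex [p,q,r] to [q,r] − [p,r] + [p,q]. For instance
  ∂[2,4,5] = [4,5] − [2,5] + [2,4],
  ∂[0,2,3] = [2,3] − [0,3] + [0,2].
As a 15×10 matrix over Z this has rank 10, with invariant factors (1,1,1,1,1,1,1,1,1,2).

Reading off H_k = ker ∂_k / im ∂_{k+1}:

  H_0: rank C_0 − rank ∂_1 = 6 − 5 = 1, and the invariant factors of ∂_1 are all 1, so H_0 = Z.
  H_1: rank ker ∂_1 − rank ∂_2 = (15 − 5) − 10 = 0, and ∂_2 has invariant factor 2 > 1, so H_1 = Z/2.
  H_2: rank ker ∂_2 − rank ∂_3 = (10 − 10) − 0 = 0, and there is no ∂_3, so H_2 = 0.

H_0 = Z,  H_1 = Z/2,  H_2 = 0.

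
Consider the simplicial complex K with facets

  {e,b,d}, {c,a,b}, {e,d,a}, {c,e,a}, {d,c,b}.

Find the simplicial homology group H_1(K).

H_1 ≅ Z.

Take the total order a < b < c < d < e on the vertex set. Then K (dimension 2) consists of the simplices:

  0-simplices (5): a, b, c, d, e
  1-simplices (10): ab, ac, ad, ae, bc, bd, be, cd, ce, de
  2-simplices (5): abc, ace, ade, bcd, bde

giving chain groups C_0 ≅ Z^5, C_1 ≅ Z^10, C_2 ≅ Z^5.

Boundary ∂_1: C_1 → C_0 maps an edge to its endpoints' difference, ∂[p,q] = q − p. For instance
  ∂bc = c − b.
The 5×10 boundary matrix has rank 4 and Smith normal form diag(1,1,1,1).

Boundary ∂_2: C_2 → C_1 acts by ∂[p,q,r] = [q,r] − [p,r] + [p,q]. For instance
  ∂bde = de − be + bd,
  ∂bcd = cd − bd + bc.
This gives a 10×5 integer matrix of rank 5; reducing to Smith normal form yields diagonal entries (1,1,1,1,1).

Now H_k = ker ∂_k / im ∂_{k+1}, so:

  H_1: rank ker ∂_1 − rank ∂_2 = (10 − 4) − 5 = 1, and the invariant factors of ∂_2 are all 1, so H_1 ≅ Z.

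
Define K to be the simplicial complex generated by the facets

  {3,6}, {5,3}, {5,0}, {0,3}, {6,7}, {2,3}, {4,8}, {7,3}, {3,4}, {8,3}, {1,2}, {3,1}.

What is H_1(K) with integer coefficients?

Take the total order 0 < 1 < 2 < 3 < 4 < 5 < 6 < 7 < 8 on the vertex set. Then K (dimension 1) consists of the simplices:

  0-simplices (9): [0], [1], [2], [3], [4], [5], [6], [7], [8]
  1-simplices (12): [0,3], [0,5], [1,2], [1,3], [2,3], [3,4], [3,5], [3,6], [3,7], [3,8], [4,8], [6,7]

giving chain groups C_0 ≅ Z^9, C_1 ≅ Z^12.

Boundary ∂_1: C_1 → C_0 maps an edge to its endpoints' difference, ∂[p,q] = q − p. For instance
  ∂[3,5] = [5] − [3].
The resulting 9×12 matrix has rank 8, and its Smith normal form has invariant factors (1,1,1,1,1,1,1,1).

Now H_k = ker ∂_k / im ∂_{k+1}, so:

  H_1: rank ker ∂_1 − rank ∂_2 = (12 − 8) − 0 = 4, and there is no ∂_2, so H_1 = Z^4.

H_1 ≅ Z^4.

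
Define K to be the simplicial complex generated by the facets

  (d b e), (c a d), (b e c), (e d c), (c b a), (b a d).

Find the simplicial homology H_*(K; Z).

H_0 = Z,  H_1 = 0,  H_2 = Z.

Fix the vertex order a < b < c < d < e and write every simplex with vertices in increasing order. Then dim K = 2 and the simplices of K are:

  0-simplices (5): a, b, c, d, e
  1-simplices (9): ab, ac, ad, bc, bd, be, cd, ce, de
  2-simplices (6): abc, abd, acd, bce, bde, cde

giving chain groups C_0 ≅ Z^5, C_1 ≅ Z^9, C_2 ≅ Z^6.

∂_1: C_1 → C_0 sends each edge [p,q] (with p < q) to q − p. For instance
  ∂ac = c − a.
The 5×9 boundary matrix has rank 4 and Smith normal form diag(1,1,1,1).

Boundary ∂_2: C_2 → C_1 maps a triangle to the signed sum of its edges. For instance
  ∂abd = bd − ad + ab,
  ∂cde = de − ce + cd.
The 9×6 boundary matrix has rank 5 and Smith normal form diag(1,1,1,1,1).

From H_k ≅ ker(∂_k) / im(∂_{k+1}) we obtain:

  H_0: rank C_0 − rank ∂_1 = 5 − 4 = 1, and the invariant factors of ∂_1 are all 1, so H_0 = Z.
  H_1: rank ker ∂_1 − rank ∂_2 = (9 − 4) − 5 = 0, and the invariant factors of ∂_2 are all 1, so H_1 = 0.
  H_2: rank ker ∂_2 − rank ∂_3 = (6 − 5) − 0 = 1, and there is no ∂_3, so H_2 = Z.

(K is a triangulation of the 2-sphere S^2.)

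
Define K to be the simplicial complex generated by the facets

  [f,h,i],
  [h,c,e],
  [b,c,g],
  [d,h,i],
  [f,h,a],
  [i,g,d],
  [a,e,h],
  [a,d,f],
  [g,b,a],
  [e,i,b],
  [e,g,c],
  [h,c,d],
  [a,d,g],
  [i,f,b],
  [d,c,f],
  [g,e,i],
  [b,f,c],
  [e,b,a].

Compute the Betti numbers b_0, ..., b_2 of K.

Fix the vertex order a < b < c < d < e < f < g < h < i and write every simplex with vertices in increasing order. Then dim K = 2 and the simplices of K are:

  0-simplices (9): a, b, c, d, e, f, g, h, i
  1-simplices (27): ab, ad, ae, af, ag, ah, bc, be, bf, bg, bi, cd, ce, cf, cg, ch, df, dg, dh, di, eg, eh, ei, fh, fi, gi, hi
  2-simplices (18): abe, abg, adf, adg, aeh, afh, bcf, bcg, bei, bfi, cdf, cdh, ceg, ceh, dgi, dhi, egi, fhi

so the chain groups are C_0 ≅ Z^9, C_1 ≅ Z^27, C_2 ≅ Z^18.

Boundary ∂_1: C_1 → C_0 is given by ∂[p,q] = [q] − [p]. For instance
  ∂hi = i − h.
The resulting 9×27 matrix has rank 8, and its Smith normal form has invariant factors (1,1,1,1,1,1,1,1).

The boundary map ∂_2: C_2 → C_1 sends each 2-simplex [p,q,r] to [q,r] − [p,r] + [p,q]. For instance
  ∂ceh = eh − ch + ce,
  ∂ceg = eg − cg + ce.
The resulting 27×18 matrix has rank 18, and its Smith normal form has invariant factors (1,1,1,1,1,1,1,1,1,1,1,1,1,1,1,1,1,2).

Computing H_k = (kernel of ∂_k) / (image of ∂_{k+1}):

  H_0: rank C_0 − rank ∂_1 = 9 − 8 = 1, and the invariant factors of ∂_1 are all 1, so H_0 ≅ Z.
  H_1: rank ker ∂_1 − rank ∂_2 = (27 − 8) − 18 = 1, and ∂_2 has invariant factor 2 > 1, so H_1 ≅ Z ⊕ Z/2Z.
  H_2: rank ker ∂_2 − rank ∂_3 = (18 − 18) − 0 = 0, and there is no ∂_3, so H_2 ≅ 0.

Hence the Betti numbers are b_0 = 1, b_1 = 1, b_2 = 0.

b_0 = 1, b_1 = 1, b_2 = 0.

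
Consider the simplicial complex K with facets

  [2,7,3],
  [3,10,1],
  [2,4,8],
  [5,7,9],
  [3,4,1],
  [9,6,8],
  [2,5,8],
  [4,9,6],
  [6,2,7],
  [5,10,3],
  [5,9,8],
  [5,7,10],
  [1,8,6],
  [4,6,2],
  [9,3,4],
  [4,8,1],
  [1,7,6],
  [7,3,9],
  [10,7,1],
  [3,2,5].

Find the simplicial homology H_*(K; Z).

H_0 ≅ Z,  H_1 ≅ Z ⊕ Z_2,  H_2 = 0.

Take the total order 1 < 2 < 3 < 4 < 5 < 6 < 7 < 8 < 9 < 10 on the vertex set. Then K (dimension 2) consists of the simplices:

  0-simplices (10): [1], [2], [3], [4], [5], [6], [7], [8], [9], [10]
  1-simplices (30): (30 of them)
  2-simplices (20): (20 of them)

Hence C_0 ≅ Z^10, C_1 ≅ Z^30, C_2 ≅ Z^20.

The boundary map ∂_1: C_1 → C_0 sends each edge [p,q] (with p < q) to q − p. For instance
  ∂[6,7] = [7] − [6].
The 10×30 boundary matrix has rank 9 and Smith normal form diag(1,1,1,1,1,1,1,1,1).

∂_2: C_2 → C_1 maps a triangle to the signed sum of its edges. For instance
  ∂[2,4,6] = [4,6] − [2,6] + [2,4],
  ∂[1,4,8] = [4,8] − [1,8] + [1,4].
As a 30×20 matrix over Z this has rank 20, with invariant factors (1,1,1,1,1,1,1,1,1,1,1,1,1,1,1,1,1,1,1,2).

Computing H_k = (kernel of ∂_k) / (image of ∂_{k+1}):

  H_0: rank C_0 − rank ∂_1 = 10 − 9 = 1, and the invariant factors of ∂_1 are all 1, so H_0 ≅ Z.
  H_1: rank ker ∂_1 − rank ∂_2 = (30 − 9) − 20 = 1, and ∂_2 has invariant factor 2 > 1, so H_1 ≅ Z ⊕ Z_2.
  H_2: rank ker ∂_2 − rank ∂_3 = (20 − 20) − 0 = 0, and there is no ∂_3, so H_2 ≅ 0.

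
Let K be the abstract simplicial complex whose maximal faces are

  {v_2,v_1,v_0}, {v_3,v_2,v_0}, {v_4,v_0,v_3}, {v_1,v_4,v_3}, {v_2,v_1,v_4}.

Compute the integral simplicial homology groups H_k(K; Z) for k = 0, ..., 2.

H_0 = Z,  H_1 = Z,  H_2 = 0.

We work with the vertex ordering v_0 < v_1 < v_2 < v_3 < v_4. The simplices of K, each written with vertices in increasing order, are:

  0-simplices (5): [v_0], [v_1], [v_2], [v_3], [v_4]
  1-simplices (10): [v_0,v_1], [v_0,v_2], [v_0,v_3], [v_0,v_4], [v_1,v_2], [v_1,v_3], [v_1,v_4], [v_2,v_3], [v_2,v_4], [v_3,v_4]
  2-simplices (5): [v_0,v_1,v_2], [v_0,v_2,v_3], [v_0,v_3,v_4], [v_1,v_2,v_4], [v_1,v_3,v_4]

giving chain groups C_0 ≅ Z^5, C_1 ≅ Z^10, C_2 ≅ Z^5.

∂_1: C_1 → C_0 maps an edge to its endpoints' difference, ∂[p,q] = q − p.
The 5×10 boundary matrix has rank 4 and Smith normal form diag(1,1,1,1).

∂_2: C_2 → C_1 maps a triangle to the signed sum of its edges. For instance
  ∂[v_1,v_3,v_4] = [v_3,v_4] − [v_1,v_4] + [v_1,v_3],
  ∂[v_1,v_2,v_4] = [v_2,v_4] − [v_1,v_4] + [v_1,v_2].
As a 10×5 matrix over Z this has rank 5, with invariant factors (1,1,1,1,1).

Computing H_k = (kernel of ∂_k) / (image of ∂_{k+1}):

  H_0: rank C_0 − rank ∂_1 = 5 − 4 = 1, and the invariant factors of ∂_1 are all 1, so H_0 = Z.
  H_1: rank ker ∂_1 − rank ∂_2 = (10 − 4) − 5 = 1, and the invariant factors of ∂_2 are all 1, so H_1 = Z.
  H_2: rank ker ∂_2 − rank ∂_3 = (5 − 5) − 0 = 0, and there is no ∂_3, so H_2 = 0.

As a check, the Euler characteristic is 5 − 10 + 5 = 0, which agrees with 1 − 1 + 0 = 0.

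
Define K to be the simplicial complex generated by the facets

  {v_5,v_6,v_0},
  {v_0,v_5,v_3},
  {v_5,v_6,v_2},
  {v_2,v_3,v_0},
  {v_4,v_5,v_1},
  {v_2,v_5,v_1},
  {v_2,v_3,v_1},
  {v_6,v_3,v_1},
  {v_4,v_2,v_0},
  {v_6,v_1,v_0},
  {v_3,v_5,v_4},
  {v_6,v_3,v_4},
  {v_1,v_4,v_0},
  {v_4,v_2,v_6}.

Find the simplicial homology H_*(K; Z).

We work with the vertex ordering v_0 < v_1 < v_2 < v_3 < v_4 < v_5 < v_6. The simplices of K, each written with vertices in increasing order, are:

  0-simplices (7): [v_0], [v_1], [v_2], [v_3], [v_4], [v_5], [v_6]
  1-simplices (21): (21 of them)
  2-simplices (14): (14 of them)

so the chain groups are C_0 ≅ Z^7, C_1 ≅ Z^21, C_2 ≅ Z^14.

The boundary map ∂_1: C_1 → C_0 maps an edge to its endpoints' difference, ∂[p,q] = q − p.
As a 7×21 matrix over Z this has rank 6, with invariant factors (1,1,1,1,1,1).

The boundary map ∂_2: C_2 → C_1 acts by ∂[p,q,r] = [q,r] − [p,r] + [p,q]. For instance
  ∂[v_1,v_3,v_6] = [v_3,v_6] − [v_1,v_6] + [v_1,v_3],
  ∂[v_0,v_2,v_3] = [v_2,v_3] − [v_0,v_3] + [v_0,v_2].
The 21×14 boundary matrix has rank 13 and Smith normal form diag(1,1,1,1,1,1,1,1,1,1,1,1,1).

From H_k ≅ ker(∂_k) / im(∂_{k+1}) we obtain:

  H_0: rank C_0 − rank ∂_1 = 7 − 6 = 1, and the invariant factors of ∂_1 are all 1, so H_0 ≅ Z.
  H_1: rank ker ∂_1 − rank ∂_2 = (21 − 6) − 13 = 2, and the invariant factors of ∂_2 are all 1, so H_1 ≅ Z^2.
  H_2: rank ker ∂_2 − rank ∂_3 = (14 − 13) − 0 = 1, and there is no ∂_3, so H_2 ≅ Z.

H_0 = Z,  H_1 = Z^2,  H_2 = Z.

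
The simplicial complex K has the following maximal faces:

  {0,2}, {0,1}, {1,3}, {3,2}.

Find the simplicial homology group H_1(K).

H_1 ≅ Z.

Take the total order 0 < 1 < 2 < 3 on the vertex set. Then K (dimension 1) consists of the simplices:

  0-simplices (4): [0], [1], [2], [3]
  1-simplices (4): [0,1], [0,2], [1,3], [2,3]

so the chain groups are C_0 ≅ Z^4, C_1 ≅ Z^4.

Boundary ∂_1: C_1 → C_0 maps an edge to its endpoints' difference, ∂[p,q] = q − p.
As a 4×4 matrix over Z this has rank 3, with invariant factors (1,1,1).

Reading off H_k = ker ∂_k / im ∂_{k+1}:

  H_1: rank ker ∂_1 − rank ∂_2 = (4 − 3) − 0 = 1, and there is no ∂_2, so H_1 ≅ Z.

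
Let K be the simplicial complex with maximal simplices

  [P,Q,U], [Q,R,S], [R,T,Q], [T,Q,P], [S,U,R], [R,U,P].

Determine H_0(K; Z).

H_0 ≅ Z.

Take the total order P < Q < R < S < T < U on the vertex set. Then K (dimension 2) consists of the simplices:

  0-simplices (6): P, Q, R, S, T, U
  1-simplices (12): PQ, PR, PT, PU, QR, QS, QT, QU, RS, RT, RU, SU
  2-simplices (6): PQT, PQU, PRU, QRS, QRT, RSU

giving chain groups C_0 ≅ Z^6, C_1 ≅ Z^12, C_2 ≅ Z^6.

Boundary ∂_1: C_1 → C_0 sends each edge [p,q] (with p < q) to q − p. For instance
  ∂RU = U − R.
The 6×12 boundary matrix has rank 5 and Smith normal form diag(1,1,1,1,1).

∂_2: C_2 → C_1 sends each 2-simplex [p,q,r] to [q,r] − [p,r] + [p,q]. For instance
  ∂QRS = RS − QS + QR,
  ∂RSU = SU − RU + RS.
The 12×6 boundary matrix has rank 6 and Smith normal form diag(1,1,1,1,1,1).

Computing H_k = (kernel of ∂_k) / (image of ∂_{k+1}):

  H_0: rank C_0 − rank ∂_1 = 6 − 5 = 1, and the invariant factors of ∂_1 are all 1, so H_0 ≅ Z.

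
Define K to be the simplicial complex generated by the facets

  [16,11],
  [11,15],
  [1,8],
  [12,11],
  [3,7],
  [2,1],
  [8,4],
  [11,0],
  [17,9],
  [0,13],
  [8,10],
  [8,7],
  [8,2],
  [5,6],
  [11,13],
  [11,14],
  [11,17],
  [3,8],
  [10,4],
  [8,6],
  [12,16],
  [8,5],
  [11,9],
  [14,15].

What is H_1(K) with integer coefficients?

We work with the vertex ordering 0 < 1 < 2 < 3 < 4 < 5 < 6 < 7 < 8 < 9 < 10 < 11 < 12 < 13 < 14 < 15 < 16 < 17. The simplices of K, each written with vertices in increasing order, are:

  0-simplices (18): [0], [1], [2], [3], [4], [5], [6], [7], [8], [9], [10], [11], [12], [13], [14], [15], [16], [17]
  1-simplices (24): (24 of them)

Hence C_0 ≅ Z^18, C_1 ≅ Z^24.

∂_1: C_1 → C_0 is given by ∂[p,q] = [q] − [p].
This gives a 18×24 integer matrix of rank 16; reducing to Smith normal form yields diagonal entries (1,1,1,1,1,1,1,1,1,1,1,1,1,1,1,1).

From H_k ≅ ker(∂_k) / im(∂_{k+1}) we obtain:

  H_1: rank ker ∂_1 − rank ∂_2 = (24 − 16) − 0 = 8, and there is no ∂_2, so H_1 = Z^8.

H_1 ≅ Z^8.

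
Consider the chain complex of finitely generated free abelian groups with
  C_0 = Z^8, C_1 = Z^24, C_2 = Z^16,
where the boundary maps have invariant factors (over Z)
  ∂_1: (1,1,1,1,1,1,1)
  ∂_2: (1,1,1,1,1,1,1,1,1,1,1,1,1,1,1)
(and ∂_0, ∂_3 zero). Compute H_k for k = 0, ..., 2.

H_0 = Z,  H_1 = Z^2,  H_2 = Z.

H_0: b_0 = 8 − 0 − 7 = 1; torsion from ∂_1 factors > 1: none. So H_0 = Z.
H_1: b_1 = 24 − 7 − 15 = 2; torsion from ∂_2 factors > 1: none. So H_1 = Z^2.
H_2: b_2 = 16 − 15 − 0 = 1; torsion from ∂_3 factors > 1: none. So H_2 = Z.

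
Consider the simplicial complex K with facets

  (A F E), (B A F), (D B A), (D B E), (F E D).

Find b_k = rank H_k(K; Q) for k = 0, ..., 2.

We work with the vertex ordering A < B < D < E < F. The simplices of K, each written with vertices in increasing order, are:

  0-simplices (5): A, B, D, E, F
  1-simplices (10): AB, AD, AE, AF, BD, BE, BF, DE, DF, EF
  2-simplices (5): ABD, ABF, AEF, BDE, DEF

giving chain groups C_0 ≅ Z^5, C_1 ≅ Z^10, C_2 ≅ Z^5.

Boundary ∂_1: C_1 → C_0 sends each edge [p,q] (with p < q) to q − p. For instance
  ∂DF = F − D.
The 5×10 boundary matrix has rank 4 and Smith normal form diag(1,1,1,1).

The boundary map ∂_2: C_2 → C_1 acts by ∂[p,q,r] = [q,r] − [p,r] + [p,q]. For instance
  ∂AEF = EF − AF + AE,
  ∂BDE = DE − BE + BD.
As a 10×5 matrix over Z this has rank 5, with invariant factors (1,1,1,1,1).

Computing H_k = (kernel of ∂_k) / (image of ∂_{k+1}):

  H_0: rank C_0 − rank ∂_1 = 5 − 4 = 1, and the invariant factors of ∂_1 are all 1, so H_0 ≅ Z.
  H_1: rank ker ∂_1 − rank ∂_2 = (10 − 4) − 5 = 1, and the invariant factors of ∂_2 are all 1, so H_1 ≅ Z.
  H_2: rank ker ∂_2 − rank ∂_3 = (5 − 5) − 0 = 0, and there is no ∂_3, so H_2 ≅ 0.

As a check, the Euler characteristic is 5 − 10 + 5 = 0, which agrees with 1 − 1 + 0 = 0.

Hence the Betti numbers are b_0 = 1, b_1 = 1, b_2 = 0.

b_0 = 1, b_1 = 1, b_2 = 0.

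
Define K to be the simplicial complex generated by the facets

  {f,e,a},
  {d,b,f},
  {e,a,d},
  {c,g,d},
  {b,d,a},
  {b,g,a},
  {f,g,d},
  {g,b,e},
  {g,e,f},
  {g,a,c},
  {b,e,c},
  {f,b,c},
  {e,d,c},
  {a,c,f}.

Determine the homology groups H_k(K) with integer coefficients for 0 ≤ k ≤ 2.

We work with the vertex ordering a < b < c < d < e < f < g. The simplices of K, each written with vertices in increasing order, are:

  0-simplices (7): a, b, c, d, e, f, g
  1-simplices (21): ab, ac, ad, ae, af, ag, bc, bd, be, bf, bg, cd, ce, cf, cg, de, df, dg, ef, eg, fg
  2-simplices (14): abd, abg, acf, acg, ade, aef, bce, bcf, bdf, beg, cde, cdg, dfg, efg

giving chain groups C_0 ≅ Z^7, C_1 ≅ Z^21, C_2 ≅ Z^14.

∂_1: C_1 → C_0 is given by ∂[p,q] = [q] − [p].
As a 7×21 matrix over Z this has rank 6, with invariant factors (1,1,1,1,1,1).

The boundary map ∂_2: C_2 → C_1 sends each 2-simplex [p,q,r] to [q,r] − [p,r] + [p,q]. For instance
  ∂dfg = fg − dg + df,
  ∂bce = ce − be + bc.
This gives a 21×14 integer matrix of rank 13; reducing to Smith normal form yields diagonal entries (1,1,1,1,1,1,1,1,1,1,1,1,1).

Computing H_k = (kernel of ∂_k) / (image of ∂_{k+1}):

  H_0: rank C_0 − rank ∂_1 = 7 − 6 = 1, and the invariant factors of ∂_1 are all 1, so H_0 = Z.
  H_1: rank ker ∂_1 − rank ∂_2 = (21 − 6) − 13 = 2, and the invariant factors of ∂_2 are all 1, so H_1 = Z^2.
  H_2: rank ker ∂_2 − rank ∂_3 = (14 − 13) − 0 = 1, and there is no ∂_3, so H_2 = Z.

H_0 = Z,  H_1 = Z^2,  H_2 = Z.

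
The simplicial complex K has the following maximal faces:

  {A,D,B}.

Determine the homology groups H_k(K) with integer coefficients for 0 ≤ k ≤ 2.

We work with the vertex ordering A < B < D. The simplices of K, each written with vertices in increasing order, are:

  0-simplices (3): A, B, D
  1-simplices (3): AB, AD, BD
  2-simplices (1): ABD

so the chain groups are C_0 ≅ Z^3, C_1 ≅ Z^3, C_2 ≅ Z^1.

∂_1: C_1 → C_0 sends each edge [p,q] (with p < q) to q − p. For instance
  ∂AB = B − A.
The 3×3 boundary matrix has rank 2 and Smith normal form diag(1,1).

Boundary ∂_2: C_2 → C_1 acts by ∂[p,q,r] = [q,r] − [p,r] + [p,q]. For instance
  ∂ABD = BD − AD + AB.
The 3×1 boundary matrix has rank 1 and Smith normal form diag(1).

Now H_k = ker ∂_k / im ∂_{k+1}, so:

  H_0: rank C_0 − rank ∂_1 = 3 − 2 = 1, and the invariant factors of ∂_1 are all 1, so H_0 ≅ Z.
  H_1: rank ker ∂_1 − rank ∂_2 = (3 − 2) − 1 = 0, and the invariant factors of ∂_2 are all 1, so H_1 ≅ 0.
  H_2: rank ker ∂_2 − rank ∂_3 = (1 − 1) − 0 = 0, and there is no ∂_3, so H_2 ≅ 0.

As a check, the Euler characteristic is 3 − 3 + 1 = 1, which agrees with 1 − 0 + 0 = 1.

H_0 ≅ Z,  H_1 = 0,  H_2 = 0.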